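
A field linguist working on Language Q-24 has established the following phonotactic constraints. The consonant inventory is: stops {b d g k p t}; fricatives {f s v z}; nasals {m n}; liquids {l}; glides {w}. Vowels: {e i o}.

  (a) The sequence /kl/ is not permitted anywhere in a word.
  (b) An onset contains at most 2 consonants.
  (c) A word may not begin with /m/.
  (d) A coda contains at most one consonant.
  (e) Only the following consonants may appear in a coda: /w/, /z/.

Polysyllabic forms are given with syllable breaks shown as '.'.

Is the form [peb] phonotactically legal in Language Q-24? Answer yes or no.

[peb] — violates constraint (e): syllable 1 coda contains /b/, which is not a licensed coda consonant → phonotactically illegal

no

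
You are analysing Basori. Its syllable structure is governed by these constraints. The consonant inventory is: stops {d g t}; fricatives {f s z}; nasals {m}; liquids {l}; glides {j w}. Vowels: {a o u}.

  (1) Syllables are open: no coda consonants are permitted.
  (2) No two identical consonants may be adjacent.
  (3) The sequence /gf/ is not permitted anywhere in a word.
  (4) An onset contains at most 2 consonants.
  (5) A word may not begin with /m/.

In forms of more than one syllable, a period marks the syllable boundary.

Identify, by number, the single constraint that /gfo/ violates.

3

/gfo/: contains banned sequence /gf/.
This is a violation of constraint 3: "The sequence /gf/ is not permitted anywhere in a word."
The remaining constraints (1, 2, 4, 5) are satisfied.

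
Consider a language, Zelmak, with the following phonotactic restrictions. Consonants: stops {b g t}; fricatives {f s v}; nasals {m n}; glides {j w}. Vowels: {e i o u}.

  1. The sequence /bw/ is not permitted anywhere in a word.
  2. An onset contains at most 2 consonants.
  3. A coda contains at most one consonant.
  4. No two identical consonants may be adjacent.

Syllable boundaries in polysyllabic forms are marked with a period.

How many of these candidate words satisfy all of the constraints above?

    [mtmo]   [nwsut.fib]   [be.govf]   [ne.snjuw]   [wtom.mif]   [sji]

1

[mtmo] — violates constraint 2: syllable 1 onset /mtm/ has 3 consonants (> 2) → not permitted
[nwsut.fib] — violates constraint 2: syllable 1 onset /nws/ has 3 consonants (> 2) → not permitted
[be.govf] — violates constraint 3: syllable 2 coda /vf/ has 2 consonants (> 1) → not permitted
[ne.snjuw] — violates constraint 2: syllable 2 onset /snj/ has 3 consonants (> 2) → not permitted
[wtom.mif] — violates constraint 4: adjacent identical consonants /mm/ → not permitted
[sji] — σ1 onset /sj/ (2C), coda /∅/ ok → permitted
Permitted: [sji] → 1.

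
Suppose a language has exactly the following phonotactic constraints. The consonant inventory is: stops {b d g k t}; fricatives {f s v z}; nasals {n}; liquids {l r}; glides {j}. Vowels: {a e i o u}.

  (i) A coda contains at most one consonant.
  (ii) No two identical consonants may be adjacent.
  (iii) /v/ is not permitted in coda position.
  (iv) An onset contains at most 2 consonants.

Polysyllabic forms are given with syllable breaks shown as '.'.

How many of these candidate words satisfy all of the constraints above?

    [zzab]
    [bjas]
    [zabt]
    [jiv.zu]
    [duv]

[zzab] — violates constraint (ii): adjacent identical consonants /zz/ → ill-formed
[bjas] — σ1 onset /bj/ (2C), coda /s/ ok → well-formed
[zabt] — violates constraint (i): syllable 1 coda /bt/ has 2 consonants (> 1) → ill-formed
[jiv.zu] — violates constraint (iii): syllable 1 coda contains /v/ → ill-formed
[duv] — violates constraint (iii): syllable 1 coda contains /v/ → ill-formed
Well-formed: [bjas] → 1.

1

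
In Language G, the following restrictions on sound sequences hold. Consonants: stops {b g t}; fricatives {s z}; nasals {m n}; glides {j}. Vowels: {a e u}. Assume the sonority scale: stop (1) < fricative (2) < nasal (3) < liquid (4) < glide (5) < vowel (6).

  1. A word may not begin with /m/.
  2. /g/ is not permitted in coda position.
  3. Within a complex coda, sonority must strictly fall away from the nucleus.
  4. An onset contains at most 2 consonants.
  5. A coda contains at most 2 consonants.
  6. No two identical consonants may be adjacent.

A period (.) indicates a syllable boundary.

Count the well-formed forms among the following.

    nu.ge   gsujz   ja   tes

nu.ge — σ1 onset /n/, coda /∅/ ok; σ2 onset /g/, coda /∅/ ok → well-formed
gsujz — σ1 onset /gs/ (2C), coda /jz/ (5→2 falls) ok → well-formed
ja — σ1 onset /j/, coda /∅/ ok → well-formed
tes — σ1 onset /t/, coda /s/ ok → well-formed
Well-formed: nu.ge, gsujz, ja, tes → 4.

4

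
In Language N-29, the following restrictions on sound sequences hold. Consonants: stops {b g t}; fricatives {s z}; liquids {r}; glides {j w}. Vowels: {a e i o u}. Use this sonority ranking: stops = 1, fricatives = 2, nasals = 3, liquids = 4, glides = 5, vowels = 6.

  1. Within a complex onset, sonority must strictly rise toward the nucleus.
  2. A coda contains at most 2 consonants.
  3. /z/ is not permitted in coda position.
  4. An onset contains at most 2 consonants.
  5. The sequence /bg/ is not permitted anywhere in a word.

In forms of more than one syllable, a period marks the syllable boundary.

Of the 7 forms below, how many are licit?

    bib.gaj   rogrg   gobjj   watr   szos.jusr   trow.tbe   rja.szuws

bib.gaj — violates constraint 5: contains banned sequence /bg/ → illicit
rogrg — violates constraint 2: syllable 1 coda /grg/ has 3 consonants (> 2) → illicit
gobjj — violates constraint 2: syllable 1 coda /bjj/ has 3 consonants (> 2) → illicit
watr — σ1 onset /w/, coda /tr/ (2C) ok → licit
szos.jusr — violates constraint 1: syllable 1 onset /sz/: /s/ (fricative, 2) → /z/ (fricative, 2) does not rise → illicit
trow.tbe — violates constraint 1: syllable 2 onset /tb/: /t/ (stop, 1) → /b/ (stop, 1) does not rise → illicit
rja.szuws — violates constraint 1: syllable 2 onset /sz/: /s/ (fricative, 2) → /z/ (fricative, 2) does not rise → illicit
Licit: watr → 1.

1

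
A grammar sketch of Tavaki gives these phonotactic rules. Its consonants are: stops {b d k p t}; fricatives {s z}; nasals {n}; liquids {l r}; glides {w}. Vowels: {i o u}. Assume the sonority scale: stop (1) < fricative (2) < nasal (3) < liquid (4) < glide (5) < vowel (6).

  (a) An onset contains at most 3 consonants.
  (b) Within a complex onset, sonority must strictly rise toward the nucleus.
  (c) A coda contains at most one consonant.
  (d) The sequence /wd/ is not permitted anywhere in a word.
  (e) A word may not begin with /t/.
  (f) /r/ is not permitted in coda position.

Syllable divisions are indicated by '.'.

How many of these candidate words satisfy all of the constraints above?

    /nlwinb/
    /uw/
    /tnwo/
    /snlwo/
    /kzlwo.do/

/nlwinb/ — violates constraint (c): syllable 1 coda /nb/ has 2 consonants (> 1) → ill-formed
/uw/ — σ1 onset /∅/, coda /w/ ok → well-formed
/tnwo/ — violates constraint (e): word begins with /t/ → ill-formed
/snlwo/ — violates constraint (a): syllable 1 onset /snlw/ has 4 consonants (> 3) → ill-formed
/kzlwo.do/ — violates constraint (a): syllable 1 onset /kzlw/ has 4 consonants (> 3) → ill-formed
Well-formed: /uw/ → 1.

1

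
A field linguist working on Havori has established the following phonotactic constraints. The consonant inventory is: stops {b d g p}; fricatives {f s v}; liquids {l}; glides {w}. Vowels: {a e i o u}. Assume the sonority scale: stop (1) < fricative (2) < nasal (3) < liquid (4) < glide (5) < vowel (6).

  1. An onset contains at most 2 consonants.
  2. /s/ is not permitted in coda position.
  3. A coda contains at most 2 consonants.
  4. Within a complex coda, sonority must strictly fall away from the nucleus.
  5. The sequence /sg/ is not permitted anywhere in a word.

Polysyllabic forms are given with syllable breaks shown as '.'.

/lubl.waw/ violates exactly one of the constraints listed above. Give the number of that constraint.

/lubl.waw/: syllable 1 coda /bl/: /b/ (stop, 1) → /l/ (liquid, 4) does not fall.
This is a violation of constraint 4: "Within a complex coda, sonority must strictly fall away from the nucleus."
The remaining constraints (1, 2, 3, 5) are satisfied.

4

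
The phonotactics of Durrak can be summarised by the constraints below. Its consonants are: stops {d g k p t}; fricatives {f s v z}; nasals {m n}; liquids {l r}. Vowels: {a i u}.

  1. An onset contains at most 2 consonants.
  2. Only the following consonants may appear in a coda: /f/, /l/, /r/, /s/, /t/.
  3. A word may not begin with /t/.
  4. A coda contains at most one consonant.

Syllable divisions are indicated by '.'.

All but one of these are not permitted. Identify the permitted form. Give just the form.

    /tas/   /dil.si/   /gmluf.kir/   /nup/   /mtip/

/dil.si/

/tas/ — violates constraint 3: word begins with /t/ → not permitted
/dil.si/ — σ1 onset /d/, coda /l/ ok; σ2 onset /s/, coda /∅/ ok → permitted
/gmluf.kir/ — violates constraint 1: syllable 1 onset /gml/ has 3 consonants (> 2) → not permitted
/nup/ — violates constraint 2: syllable 1 coda contains /p/, which is not a licensed coda consonant → not permitted
/mtip/ — violates constraint 2: syllable 1 coda contains /p/, which is not a licensed coda consonant → not permitted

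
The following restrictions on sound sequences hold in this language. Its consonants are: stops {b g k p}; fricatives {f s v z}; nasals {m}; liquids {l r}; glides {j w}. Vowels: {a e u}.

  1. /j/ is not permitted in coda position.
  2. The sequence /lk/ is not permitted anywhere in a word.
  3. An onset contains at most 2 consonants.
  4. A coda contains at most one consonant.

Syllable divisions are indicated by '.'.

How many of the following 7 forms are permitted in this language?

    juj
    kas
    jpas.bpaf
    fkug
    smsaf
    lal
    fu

5

juj — violates constraint 1: syllable 1 coda contains /j/ → not permitted
kas — σ1 onset /k/, coda /s/ ok → permitted
jpas.bpaf — σ1 onset /jp/ (2C), coda /s/ ok; σ2 onset /bp/ (2C), coda /f/ ok → permitted
fkug — σ1 onset /fk/ (2C), coda /g/ ok → permitted
smsaf — violates constraint 3: syllable 1 onset /sms/ has 3 consonants (> 2) → not permitted
lal — σ1 onset /l/, coda /l/ ok → permitted
fu — σ1 onset /f/, coda /∅/ ok → permitted
Permitted: kas, jpas.bpaf, fkug, lal, fu → 5.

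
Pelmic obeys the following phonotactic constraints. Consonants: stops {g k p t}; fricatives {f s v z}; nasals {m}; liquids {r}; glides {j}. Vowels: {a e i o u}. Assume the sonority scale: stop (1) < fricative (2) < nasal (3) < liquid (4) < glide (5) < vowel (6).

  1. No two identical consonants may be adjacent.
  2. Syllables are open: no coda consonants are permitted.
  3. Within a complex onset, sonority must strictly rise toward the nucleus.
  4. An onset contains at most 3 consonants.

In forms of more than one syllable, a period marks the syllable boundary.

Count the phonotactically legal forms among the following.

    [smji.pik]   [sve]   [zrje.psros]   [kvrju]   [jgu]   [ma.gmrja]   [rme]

[smji.pik] — violates constraint 2: syllable 2 coda /k/ has 1 consonant (> 0) → phonotactically illegal
[sve] — violates constraint 3: syllable 1 onset /sv/: /s/ (fricative, 2) → /v/ (fricative, 2) does not rise → phonotactically illegal
[zrje.psros] — violates constraint 2: syllable 2 coda /s/ has 1 consonant (> 0) → phonotactically illegal
[kvrju] — violates constraint 4: syllable 1 onset /kvrj/ has 4 consonants (> 3) → phonotactically illegal
[jgu] — violates constraint 3: syllable 1 onset /jg/: /j/ (glide, 5) → /g/ (stop, 1) does not rise → phonotactically illegal
[ma.gmrja] — violates constraint 4: syllable 2 onset /gmrj/ has 4 consonants (> 3) → phonotactically illegal
[rme] — violates constraint 3: syllable 1 onset /rm/: /r/ (liquid, 4) → /m/ (nasal, 3) does not rise → phonotactically illegal
No form is phonotactically legal → 0.

0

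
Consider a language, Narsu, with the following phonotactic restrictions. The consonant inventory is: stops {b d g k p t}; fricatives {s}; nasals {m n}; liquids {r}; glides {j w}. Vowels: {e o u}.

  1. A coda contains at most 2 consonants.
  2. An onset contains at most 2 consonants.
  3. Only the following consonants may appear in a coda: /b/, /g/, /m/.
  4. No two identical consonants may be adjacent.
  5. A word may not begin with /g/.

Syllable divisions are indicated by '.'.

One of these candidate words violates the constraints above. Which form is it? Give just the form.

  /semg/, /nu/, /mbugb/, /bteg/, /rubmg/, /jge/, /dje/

/semg/ — σ1 onset /s/, coda /mg/ (2C) ok → well-formed
/nu/ — σ1 onset /n/, coda /∅/ ok → well-formed
/mbugb/ — σ1 onset /mb/ (2C), coda /gb/ (2C) ok → well-formed
/bteg/ — σ1 onset /bt/ (2C), coda /g/ ok → well-formed
/rubmg/ — violates constraint 1: syllable 1 coda /bmg/ has 3 consonants (> 2) → ill-formed
/jge/ — σ1 onset /jg/ (2C), coda /∅/ ok → well-formed
/dje/ — σ1 onset /dj/ (2C), coda /∅/ ok → well-formed

/rubmg/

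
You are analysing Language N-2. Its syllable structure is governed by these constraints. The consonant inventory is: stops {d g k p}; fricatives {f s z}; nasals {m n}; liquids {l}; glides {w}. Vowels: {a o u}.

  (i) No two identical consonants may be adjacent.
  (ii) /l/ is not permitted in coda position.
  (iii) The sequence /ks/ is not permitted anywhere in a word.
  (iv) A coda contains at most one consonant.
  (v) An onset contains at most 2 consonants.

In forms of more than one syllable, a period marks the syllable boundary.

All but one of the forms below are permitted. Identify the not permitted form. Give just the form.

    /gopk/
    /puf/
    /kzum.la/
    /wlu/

/gopk/ — violates constraint (iv): syllable 1 coda /pk/ has 2 consonants (> 1) → not permitted
/puf/ — σ1 onset /p/, coda /f/ ok → permitted
/kzum.la/ — σ1 onset /kz/ (2C), coda /m/ ok; σ2 onset /l/, coda /∅/ ok → permitted
/wlu/ — σ1 onset /wl/ (2C), coda /∅/ ok → permitted

/gopk/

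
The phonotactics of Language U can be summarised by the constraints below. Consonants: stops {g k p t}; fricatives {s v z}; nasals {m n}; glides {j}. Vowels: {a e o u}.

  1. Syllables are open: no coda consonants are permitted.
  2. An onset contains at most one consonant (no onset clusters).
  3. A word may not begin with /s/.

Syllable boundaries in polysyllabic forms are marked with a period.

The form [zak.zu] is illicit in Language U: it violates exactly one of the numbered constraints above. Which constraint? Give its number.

[zak.zu]: syllable 1 coda /k/ has 1 consonant (> 0).
This is a violation of constraint 1: "Syllables are open: no coda consonants are permitted."
The remaining constraints (2, 3) are satisfied.

1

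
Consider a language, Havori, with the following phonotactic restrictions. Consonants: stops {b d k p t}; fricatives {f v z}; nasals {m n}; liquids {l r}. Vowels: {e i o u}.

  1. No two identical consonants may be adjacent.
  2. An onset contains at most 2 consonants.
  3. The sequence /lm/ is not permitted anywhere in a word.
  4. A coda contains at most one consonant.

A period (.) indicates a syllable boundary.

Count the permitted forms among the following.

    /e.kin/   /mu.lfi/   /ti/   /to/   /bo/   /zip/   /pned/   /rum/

8

/e.kin/ — σ1 onset /∅/, coda /∅/ ok; σ2 onset /k/, coda /n/ ok → permitted
/mu.lfi/ — σ1 onset /m/, coda /∅/ ok; σ2 onset /lf/ (2C), coda /∅/ ok → permitted
/ti/ — σ1 onset /t/, coda /∅/ ok → permitted
/to/ — σ1 onset /t/, coda /∅/ ok → permitted
/bo/ — σ1 onset /b/, coda /∅/ ok → permitted
/zip/ — σ1 onset /z/, coda /p/ ok → permitted
/pned/ — σ1 onset /pn/ (2C), coda /d/ ok → permitted
/rum/ — σ1 onset /r/, coda /m/ ok → permitted
Permitted: /e.kin/, /mu.lfi/, /ti/, /to/, /bo/, /zip/, /pned/, /rum/ → 8.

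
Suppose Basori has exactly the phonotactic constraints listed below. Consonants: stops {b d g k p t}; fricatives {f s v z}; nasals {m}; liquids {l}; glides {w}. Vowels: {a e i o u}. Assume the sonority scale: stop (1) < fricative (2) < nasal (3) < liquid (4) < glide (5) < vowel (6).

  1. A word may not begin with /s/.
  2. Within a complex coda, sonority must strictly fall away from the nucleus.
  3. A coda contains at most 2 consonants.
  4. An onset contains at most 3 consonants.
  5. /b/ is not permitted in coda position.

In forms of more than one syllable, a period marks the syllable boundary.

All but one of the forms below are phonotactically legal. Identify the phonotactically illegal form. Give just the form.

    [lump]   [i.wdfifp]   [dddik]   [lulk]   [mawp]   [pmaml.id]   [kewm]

[pmaml.id]

[lump] — σ1 onset /l/, coda /mp/ (3→1 falls) ok → phonotactically legal
[i.wdfifp] — σ1 onset /∅/, coda /∅/ ok; σ2 onset /wdf/ (3C), coda /fp/ (2→1 falls) ok → phonotactically legal
[dddik] — σ1 onset /ddd/ (3C), coda /k/ ok → phonotactically legal
[lulk] — σ1 onset /l/, coda /lk/ (4→1 falls) ok → phonotactically legal
[mawp] — σ1 onset /m/, coda /wp/ (5→1 falls) ok → phonotactically legal
[pmaml.id] — violates constraint 2: syllable 1 coda /ml/: /m/ (nasal, 3) → /l/ (liquid, 4) does not fall → phonotactically illegal
[kewm] — σ1 onset /k/, coda /wm/ (5→3 falls) ok → phonotactically legal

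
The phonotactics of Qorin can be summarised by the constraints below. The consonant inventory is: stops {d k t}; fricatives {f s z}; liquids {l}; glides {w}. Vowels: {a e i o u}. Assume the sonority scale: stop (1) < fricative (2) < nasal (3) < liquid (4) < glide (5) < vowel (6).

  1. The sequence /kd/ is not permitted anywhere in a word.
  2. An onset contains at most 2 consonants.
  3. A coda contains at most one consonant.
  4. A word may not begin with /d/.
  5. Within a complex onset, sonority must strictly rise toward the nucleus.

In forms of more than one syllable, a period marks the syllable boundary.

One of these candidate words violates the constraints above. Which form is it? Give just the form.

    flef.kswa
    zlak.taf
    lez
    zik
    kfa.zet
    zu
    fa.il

flef.kswa — violates constraint 2: syllable 2 onset /ksw/ has 3 consonants (> 2) → not permitted
zlak.taf — σ1 onset /zl/ (2→4 rises), coda /k/ ok; σ2 onset /t/, coda /f/ ok → permitted
lez — σ1 onset /l/, coda /z/ ok → permitted
zik — σ1 onset /z/, coda /k/ ok → permitted
kfa.zet — σ1 onset /kf/ (1→2 rises), coda /∅/ ok; σ2 onset /z/, coda /t/ ok → permitted
zu — σ1 onset /z/, coda /∅/ ok → permitted
fa.il — σ1 onset /f/, coda /∅/ ok; σ2 onset /∅/, coda /l/ ok → permitted

flef.kswa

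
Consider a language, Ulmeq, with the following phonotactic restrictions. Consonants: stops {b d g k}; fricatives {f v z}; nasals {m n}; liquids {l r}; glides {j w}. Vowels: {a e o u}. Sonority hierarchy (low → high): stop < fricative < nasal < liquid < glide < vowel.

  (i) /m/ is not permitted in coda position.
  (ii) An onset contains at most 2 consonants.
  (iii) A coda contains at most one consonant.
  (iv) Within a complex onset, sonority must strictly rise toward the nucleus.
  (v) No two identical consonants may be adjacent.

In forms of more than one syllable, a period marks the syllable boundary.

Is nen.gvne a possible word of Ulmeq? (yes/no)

no

nen.gvne — violates constraint (ii): syllable 2 onset /gvn/ has 3 consonants (> 2) → illicit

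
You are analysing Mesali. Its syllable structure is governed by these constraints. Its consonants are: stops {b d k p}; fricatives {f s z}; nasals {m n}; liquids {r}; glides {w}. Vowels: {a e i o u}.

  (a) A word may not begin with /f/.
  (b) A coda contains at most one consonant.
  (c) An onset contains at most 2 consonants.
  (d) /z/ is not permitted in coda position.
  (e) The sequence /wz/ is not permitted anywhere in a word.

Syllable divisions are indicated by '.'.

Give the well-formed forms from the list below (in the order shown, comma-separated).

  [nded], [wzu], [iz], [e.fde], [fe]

[nded] — σ1 onset /nd/ (2C), coda /d/ ok → well-formed
[wzu] — violates constraint (e): contains banned sequence /wz/ → ill-formed
[iz] — violates constraint (d): syllable 1 coda contains /z/ → ill-formed
[e.fde] — σ1 onset /∅/, coda /∅/ ok; σ2 onset /fd/ (2C), coda /∅/ ok → well-formed
[fe] — violates constraint (a): word begins with /f/ → ill-formed

[nded], [e.fde]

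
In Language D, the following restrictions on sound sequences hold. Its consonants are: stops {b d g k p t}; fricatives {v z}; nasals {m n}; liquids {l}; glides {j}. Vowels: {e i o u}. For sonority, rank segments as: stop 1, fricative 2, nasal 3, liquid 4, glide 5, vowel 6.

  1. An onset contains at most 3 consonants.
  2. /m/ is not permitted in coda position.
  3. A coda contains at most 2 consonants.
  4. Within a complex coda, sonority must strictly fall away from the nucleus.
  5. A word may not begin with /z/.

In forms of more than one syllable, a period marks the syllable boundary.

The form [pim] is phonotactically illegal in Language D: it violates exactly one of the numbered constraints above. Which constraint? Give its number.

[pim]: syllable 1 coda contains /m/.
This is a violation of constraint 2: "/m/ is not permitted in coda position."
The remaining constraints (1, 3, 4, 5) are satisfied.

2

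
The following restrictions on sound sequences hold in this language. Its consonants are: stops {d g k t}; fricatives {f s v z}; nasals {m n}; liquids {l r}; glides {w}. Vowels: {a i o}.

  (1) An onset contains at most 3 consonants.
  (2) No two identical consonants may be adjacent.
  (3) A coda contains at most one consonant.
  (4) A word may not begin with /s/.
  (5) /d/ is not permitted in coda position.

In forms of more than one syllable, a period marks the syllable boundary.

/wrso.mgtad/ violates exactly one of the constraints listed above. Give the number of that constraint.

5

/wrso.mgtad/: syllable 2 coda contains /d/.
This is a violation of constraint 5: "/d/ is not permitted in coda position."
The remaining constraints (1, 2, 3, 4) are satisfied.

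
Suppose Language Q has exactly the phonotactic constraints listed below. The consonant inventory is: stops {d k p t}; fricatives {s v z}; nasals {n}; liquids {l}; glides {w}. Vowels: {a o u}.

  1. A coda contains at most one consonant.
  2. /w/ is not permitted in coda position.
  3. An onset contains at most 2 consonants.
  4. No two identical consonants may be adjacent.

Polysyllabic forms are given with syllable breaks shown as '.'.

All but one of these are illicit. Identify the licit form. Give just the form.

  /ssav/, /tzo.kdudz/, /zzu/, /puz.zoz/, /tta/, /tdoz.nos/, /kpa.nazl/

/ssav/ — violates constraint 4: adjacent identical consonants /ss/ → illicit
/tzo.kdudz/ — violates constraint 1: syllable 2 coda /dz/ has 2 consonants (> 1) → illicit
/zzu/ — violates constraint 4: adjacent identical consonants /zz/ → illicit
/puz.zoz/ — violates constraint 4: adjacent identical consonants /zz/ → illicit
/tta/ — violates constraint 4: adjacent identical consonants /tt/ → illicit
/tdoz.nos/ — σ1 onset /td/ (2C), coda /z/ ok; σ2 onset /n/, coda /s/ ok → licit
/kpa.nazl/ — violates constraint 1: syllable 2 coda /zl/ has 2 consonants (> 1) → illicit

/tdoz.nos/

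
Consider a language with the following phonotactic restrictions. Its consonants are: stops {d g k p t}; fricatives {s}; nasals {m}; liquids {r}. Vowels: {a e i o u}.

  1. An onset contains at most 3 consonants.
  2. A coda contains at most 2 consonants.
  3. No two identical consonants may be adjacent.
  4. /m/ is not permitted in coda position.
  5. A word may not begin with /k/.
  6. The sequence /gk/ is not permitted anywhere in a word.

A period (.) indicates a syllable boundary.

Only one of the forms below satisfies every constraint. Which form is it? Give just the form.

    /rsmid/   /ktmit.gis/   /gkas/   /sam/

/rsmid/ — σ1 onset /rsm/ (3C), coda /d/ ok → well-formed
/ktmit.gis/ — violates constraint 5: word begins with /k/ → ill-formed
/gkas/ — violates constraint 6: contains banned sequence /gk/ → ill-formed
/sam/ — violates constraint 4: syllable 1 coda contains /m/ → ill-formed

/rsmid/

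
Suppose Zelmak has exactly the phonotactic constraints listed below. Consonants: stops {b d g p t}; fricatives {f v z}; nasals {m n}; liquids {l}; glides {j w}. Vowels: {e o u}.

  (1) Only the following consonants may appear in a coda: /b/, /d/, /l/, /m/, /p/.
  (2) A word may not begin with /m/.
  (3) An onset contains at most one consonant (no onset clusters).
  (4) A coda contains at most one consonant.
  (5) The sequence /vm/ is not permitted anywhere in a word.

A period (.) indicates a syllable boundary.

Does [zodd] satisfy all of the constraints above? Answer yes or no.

[zodd] — violates constraint 4: syllable 1 coda /dd/ has 2 consonants (> 1) → not permitted

no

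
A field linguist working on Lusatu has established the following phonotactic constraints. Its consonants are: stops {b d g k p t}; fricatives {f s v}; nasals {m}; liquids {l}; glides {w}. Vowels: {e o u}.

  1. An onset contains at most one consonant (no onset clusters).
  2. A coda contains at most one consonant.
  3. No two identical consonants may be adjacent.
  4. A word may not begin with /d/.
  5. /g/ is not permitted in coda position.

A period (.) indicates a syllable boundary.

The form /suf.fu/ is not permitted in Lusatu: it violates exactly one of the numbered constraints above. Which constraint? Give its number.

3

/suf.fu/: adjacent identical consonants /ff/.
This is a violation of constraint 3: "No two identical consonants may be adjacent."
The remaining constraints (1, 2, 4, 5) are satisfied.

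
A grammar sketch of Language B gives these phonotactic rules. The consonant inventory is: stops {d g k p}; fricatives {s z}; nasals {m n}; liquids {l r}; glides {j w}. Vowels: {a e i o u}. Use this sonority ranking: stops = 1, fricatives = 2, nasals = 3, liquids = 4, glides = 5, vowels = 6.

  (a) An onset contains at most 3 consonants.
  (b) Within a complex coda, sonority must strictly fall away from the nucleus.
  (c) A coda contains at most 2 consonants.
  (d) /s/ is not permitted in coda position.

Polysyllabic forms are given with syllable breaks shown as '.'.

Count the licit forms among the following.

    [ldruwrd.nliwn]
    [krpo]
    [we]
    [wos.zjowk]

[ldruwrd.nliwn] — violates constraint (c): syllable 1 coda /wrd/ has 3 consonants (> 2) → illicit
[krpo] — σ1 onset /krp/ (3C), coda /∅/ ok → licit
[we] — σ1 onset /w/, coda /∅/ ok → licit
[wos.zjowk] — violates constraint (d): syllable 1 coda contains /s/ → illicit
Licit: [krpo], [we] → 2.

2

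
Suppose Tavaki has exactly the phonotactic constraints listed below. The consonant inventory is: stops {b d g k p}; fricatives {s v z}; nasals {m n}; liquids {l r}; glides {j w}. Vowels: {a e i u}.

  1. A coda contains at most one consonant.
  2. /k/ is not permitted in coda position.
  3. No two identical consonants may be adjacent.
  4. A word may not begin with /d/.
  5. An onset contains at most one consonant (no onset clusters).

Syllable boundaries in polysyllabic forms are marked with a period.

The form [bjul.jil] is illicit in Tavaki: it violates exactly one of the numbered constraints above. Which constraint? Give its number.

5

[bjul.jil]: syllable 1 onset /bj/ has 2 consonants (> 1).
This is a violation of constraint 5: "An onset contains at most one consonant (no onset clusters)."
The remaining constraints (1, 2, 3, 4) are satisfied.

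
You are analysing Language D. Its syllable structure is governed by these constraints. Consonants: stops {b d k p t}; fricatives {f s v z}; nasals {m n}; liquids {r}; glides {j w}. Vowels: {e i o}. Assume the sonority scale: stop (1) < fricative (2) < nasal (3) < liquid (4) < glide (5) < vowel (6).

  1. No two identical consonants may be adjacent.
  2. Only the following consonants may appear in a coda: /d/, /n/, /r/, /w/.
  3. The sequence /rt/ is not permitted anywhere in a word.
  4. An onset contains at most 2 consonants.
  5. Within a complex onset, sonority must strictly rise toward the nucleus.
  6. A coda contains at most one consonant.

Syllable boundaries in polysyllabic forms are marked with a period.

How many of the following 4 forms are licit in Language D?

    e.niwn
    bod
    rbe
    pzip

e.niwn — violates constraint 6: syllable 2 coda /wn/ has 2 consonants (> 1) → illicit
bod — σ1 onset /b/, coda /d/ ok → licit
rbe — violates constraint 5: syllable 1 onset /rb/: /r/ (liquid, 4) → /b/ (stop, 1) does not rise → illicit
pzip — violates constraint 2: syllable 1 coda contains /p/, which is not a licensed coda consonant → illicit
Licit: bod → 1.

1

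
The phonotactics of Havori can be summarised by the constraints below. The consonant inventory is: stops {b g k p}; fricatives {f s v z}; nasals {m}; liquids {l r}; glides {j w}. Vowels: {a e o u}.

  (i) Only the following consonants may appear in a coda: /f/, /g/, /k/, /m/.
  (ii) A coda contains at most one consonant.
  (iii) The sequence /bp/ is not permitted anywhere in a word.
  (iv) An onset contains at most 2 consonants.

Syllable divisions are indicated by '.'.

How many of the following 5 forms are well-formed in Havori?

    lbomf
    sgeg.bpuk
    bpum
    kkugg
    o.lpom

1

lbomf — violates constraint (ii): syllable 1 coda /mf/ has 2 consonants (> 1) → ill-formed
sgeg.bpuk — violates constraint (iii): contains banned sequence /bp/ → ill-formed
bpum — violates constraint (iii): contains banned sequence /bp/ → ill-formed
kkugg — violates constraint (ii): syllable 1 coda /gg/ has 2 consonants (> 1) → ill-formed
o.lpom — σ1 onset /∅/, coda /∅/ ok; σ2 onset /lp/ (2C), coda /m/ ok → well-formed
Well-formed: o.lpom → 1.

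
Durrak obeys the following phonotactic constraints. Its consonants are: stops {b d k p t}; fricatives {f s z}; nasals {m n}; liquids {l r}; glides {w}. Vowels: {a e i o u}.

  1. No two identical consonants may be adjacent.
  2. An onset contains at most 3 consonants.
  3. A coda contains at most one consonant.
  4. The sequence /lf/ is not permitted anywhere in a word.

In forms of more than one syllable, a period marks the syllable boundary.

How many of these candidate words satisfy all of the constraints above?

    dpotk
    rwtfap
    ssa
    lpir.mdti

dpotk — violates constraint 3: syllable 1 coda /tk/ has 2 consonants (> 1) → illicit
rwtfap — violates constraint 2: syllable 1 onset /rwtf/ has 4 consonants (> 3) → illicit
ssa — violates constraint 1: adjacent identical consonants /ss/ → illicit
lpir.mdti — σ1 onset /lp/ (2C), coda /r/ ok; σ2 onset /mdt/ (3C), coda /∅/ ok → licit
Licit: lpir.mdti → 1.

1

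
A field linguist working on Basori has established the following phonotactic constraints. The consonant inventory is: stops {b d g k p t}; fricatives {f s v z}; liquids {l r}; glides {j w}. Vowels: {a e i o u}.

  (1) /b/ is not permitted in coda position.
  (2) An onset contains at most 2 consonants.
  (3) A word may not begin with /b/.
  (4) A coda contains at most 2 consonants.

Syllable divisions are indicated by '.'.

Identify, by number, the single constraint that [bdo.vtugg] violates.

[bdo.vtugg]: word begins with /b/.
This is a violation of constraint 3: "A word may not begin with /b/."
The remaining constraints (1, 2, 4) are satisfied.

3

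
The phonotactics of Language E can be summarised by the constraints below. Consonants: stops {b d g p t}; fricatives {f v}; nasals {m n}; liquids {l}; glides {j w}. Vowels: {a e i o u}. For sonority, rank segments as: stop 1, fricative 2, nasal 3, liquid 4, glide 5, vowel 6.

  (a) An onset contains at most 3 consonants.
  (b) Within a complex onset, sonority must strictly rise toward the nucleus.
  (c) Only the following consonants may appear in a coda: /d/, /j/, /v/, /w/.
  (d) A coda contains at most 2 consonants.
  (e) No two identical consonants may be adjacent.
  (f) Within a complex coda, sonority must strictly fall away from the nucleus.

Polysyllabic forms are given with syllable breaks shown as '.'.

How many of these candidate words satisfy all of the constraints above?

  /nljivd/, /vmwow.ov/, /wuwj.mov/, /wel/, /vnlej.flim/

/nljivd/ — σ1 onset /nlj/ (3→4→5 rises), coda /vd/ (2→1 falls) ok → phonotactically legal
/vmwow.ov/ — σ1 onset /vmw/ (2→3→5 rises), coda /w/ ok; σ2 onset /∅/, coda /v/ ok → phonotactically legal
/wuwj.mov/ — violates constraint (f): syllable 1 coda /wj/: /w/ (glide, 5) → /j/ (glide, 5) does not fall → phonotactically illegal
/wel/ — violates constraint (c): syllable 1 coda contains /l/, which is not a licensed coda consonant → phonotactically illegal
/vnlej.flim/ — violates constraint (c): syllable 2 coda contains /m/, which is not a licensed coda consonant → phonotactically illegal
Phonotactically legal: /nljivd/, /vmwow.ov/ → 2.

2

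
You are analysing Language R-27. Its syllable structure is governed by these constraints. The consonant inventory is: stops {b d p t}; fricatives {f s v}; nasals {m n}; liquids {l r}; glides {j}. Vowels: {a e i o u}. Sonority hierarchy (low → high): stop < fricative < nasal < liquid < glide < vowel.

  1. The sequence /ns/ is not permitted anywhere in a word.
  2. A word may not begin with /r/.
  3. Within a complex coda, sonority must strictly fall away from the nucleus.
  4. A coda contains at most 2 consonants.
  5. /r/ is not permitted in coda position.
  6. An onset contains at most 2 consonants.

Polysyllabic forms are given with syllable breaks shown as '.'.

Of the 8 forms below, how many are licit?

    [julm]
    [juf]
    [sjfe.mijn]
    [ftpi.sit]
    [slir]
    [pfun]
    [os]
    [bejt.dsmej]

4

[julm] — σ1 onset /j/, coda /lm/ (4→3 falls) ok → licit
[juf] — σ1 onset /j/, coda /f/ ok → licit
[sjfe.mijn] — violates constraint 6: syllable 1 onset /sjf/ has 3 consonants (> 2) → illicit
[ftpi.sit] — violates constraint 6: syllable 1 onset /ftp/ has 3 consonants (> 2) → illicit
[slir] — violates constraint 5: syllable 1 coda contains /r/ → illicit
[pfun] — σ1 onset /pf/ (2C), coda /n/ ok → licit
[os] — σ1 onset /∅/, coda /s/ ok → licit
[bejt.dsmej] — violates constraint 6: syllable 2 onset /dsm/ has 3 consonants (> 2) → illicit
Licit: [julm], [juf], [pfun], [os] → 4.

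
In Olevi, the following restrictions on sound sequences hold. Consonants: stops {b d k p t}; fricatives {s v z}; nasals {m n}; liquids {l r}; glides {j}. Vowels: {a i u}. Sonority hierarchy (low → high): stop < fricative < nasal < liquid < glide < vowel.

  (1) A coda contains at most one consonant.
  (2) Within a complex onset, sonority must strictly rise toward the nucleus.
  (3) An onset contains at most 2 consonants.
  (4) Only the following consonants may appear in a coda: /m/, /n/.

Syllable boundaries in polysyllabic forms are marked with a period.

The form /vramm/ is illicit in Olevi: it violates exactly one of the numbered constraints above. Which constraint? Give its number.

1

/vramm/: syllable 1 coda /mm/ has 2 consonants (> 1).
This is a violation of constraint 1: "A coda contains at most one consonant."
The remaining constraints (2, 3, 4) are satisfied.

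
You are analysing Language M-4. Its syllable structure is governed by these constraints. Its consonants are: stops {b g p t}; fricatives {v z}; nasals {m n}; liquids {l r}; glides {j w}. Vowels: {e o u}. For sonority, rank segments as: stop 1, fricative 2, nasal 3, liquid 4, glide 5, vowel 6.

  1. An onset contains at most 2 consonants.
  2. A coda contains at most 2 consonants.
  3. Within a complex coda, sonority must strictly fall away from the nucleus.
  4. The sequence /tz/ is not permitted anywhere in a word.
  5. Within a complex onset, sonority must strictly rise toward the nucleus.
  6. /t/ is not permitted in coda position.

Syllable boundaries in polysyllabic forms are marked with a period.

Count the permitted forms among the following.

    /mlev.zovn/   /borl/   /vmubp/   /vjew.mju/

/mlev.zovn/ — violates constraint 3: syllable 2 coda /vn/: /v/ (fricative, 2) → /n/ (nasal, 3) does not fall → not permitted
/borl/ — violates constraint 3: syllable 1 coda /rl/: /r/ (liquid, 4) → /l/ (liquid, 4) does not fall → not permitted
/vmubp/ — violates constraint 3: syllable 1 coda /bp/: /b/ (stop, 1) → /p/ (stop, 1) does not fall → not permitted
/vjew.mju/ — σ1 onset /vj/ (2→5 rises), coda /w/ ok; σ2 onset /mj/ (3→5 rises), coda /∅/ ok → permitted
Permitted: /vjew.mju/ → 1.

1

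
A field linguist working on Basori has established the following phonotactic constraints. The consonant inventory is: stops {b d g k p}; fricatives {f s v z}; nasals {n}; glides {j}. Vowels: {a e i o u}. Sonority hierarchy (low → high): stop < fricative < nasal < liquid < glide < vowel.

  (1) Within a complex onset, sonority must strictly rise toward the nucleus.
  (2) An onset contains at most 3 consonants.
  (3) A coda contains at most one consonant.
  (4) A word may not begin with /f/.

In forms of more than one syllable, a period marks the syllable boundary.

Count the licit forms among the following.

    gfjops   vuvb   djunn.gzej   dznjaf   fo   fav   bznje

0

gfjops — violates constraint 3: syllable 1 coda /ps/ has 2 consonants (> 1) → illicit
vuvb — violates constraint 3: syllable 1 coda /vb/ has 2 consonants (> 1) → illicit
djunn.gzej — violates constraint 3: syllable 1 coda /nn/ has 2 consonants (> 1) → illicit
dznjaf — violates constraint 2: syllable 1 onset /dznj/ has 4 consonants (> 3) → illicit
fo — violates constraint 4: word begins with /f/ → illicit
fav — violates constraint 4: word begins with /f/ → illicit
bznje — violates constraint 2: syllable 1 onset /bznj/ has 4 consonants (> 3) → illicit
No form is licit → 0.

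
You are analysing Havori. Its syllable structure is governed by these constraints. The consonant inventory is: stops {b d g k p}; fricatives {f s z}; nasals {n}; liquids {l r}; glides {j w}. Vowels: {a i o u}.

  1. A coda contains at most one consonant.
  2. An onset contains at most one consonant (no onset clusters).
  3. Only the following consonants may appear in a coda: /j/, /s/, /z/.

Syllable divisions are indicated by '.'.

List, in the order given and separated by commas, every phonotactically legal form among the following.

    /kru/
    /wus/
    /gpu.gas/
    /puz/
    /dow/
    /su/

/kru/ — violates constraint 2: syllable 1 onset /kr/ has 2 consonants (> 1) → phonotactically illegal
/wus/ — σ1 onset /w/, coda /s/ ok → phonotactically legal
/gpu.gas/ — violates constraint 2: syllable 1 onset /gp/ has 2 consonants (> 1) → phonotactically illegal
/puz/ — σ1 onset /p/, coda /z/ ok → phonotactically legal
/dow/ — violates constraint 3: syllable 1 coda contains /w/, which is not a licensed coda consonant → phonotactically illegal
/su/ — σ1 onset /s/, coda /∅/ ok → phonotactically legal

/wus/, /puz/, /su/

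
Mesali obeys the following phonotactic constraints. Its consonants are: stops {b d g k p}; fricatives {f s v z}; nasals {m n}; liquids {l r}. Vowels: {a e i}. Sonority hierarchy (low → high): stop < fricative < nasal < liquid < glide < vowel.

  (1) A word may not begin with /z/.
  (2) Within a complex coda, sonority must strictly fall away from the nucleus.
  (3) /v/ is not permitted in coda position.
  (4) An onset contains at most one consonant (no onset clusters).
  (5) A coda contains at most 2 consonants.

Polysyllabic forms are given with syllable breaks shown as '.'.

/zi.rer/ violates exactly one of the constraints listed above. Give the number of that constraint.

/zi.rer/: word begins with /z/.
This is a violation of constraint 1: "A word may not begin with /z/."
The remaining constraints (2, 3, 4, 5) are satisfied.

1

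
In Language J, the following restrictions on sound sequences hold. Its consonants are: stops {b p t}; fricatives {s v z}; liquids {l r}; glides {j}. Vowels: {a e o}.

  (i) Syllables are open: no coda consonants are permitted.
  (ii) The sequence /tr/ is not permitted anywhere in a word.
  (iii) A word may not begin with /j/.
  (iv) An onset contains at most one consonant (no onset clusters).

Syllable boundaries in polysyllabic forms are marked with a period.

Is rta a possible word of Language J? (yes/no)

no

rta — violates constraint (iv): syllable 1 onset /rt/ has 2 consonants (> 1) → ill-formed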